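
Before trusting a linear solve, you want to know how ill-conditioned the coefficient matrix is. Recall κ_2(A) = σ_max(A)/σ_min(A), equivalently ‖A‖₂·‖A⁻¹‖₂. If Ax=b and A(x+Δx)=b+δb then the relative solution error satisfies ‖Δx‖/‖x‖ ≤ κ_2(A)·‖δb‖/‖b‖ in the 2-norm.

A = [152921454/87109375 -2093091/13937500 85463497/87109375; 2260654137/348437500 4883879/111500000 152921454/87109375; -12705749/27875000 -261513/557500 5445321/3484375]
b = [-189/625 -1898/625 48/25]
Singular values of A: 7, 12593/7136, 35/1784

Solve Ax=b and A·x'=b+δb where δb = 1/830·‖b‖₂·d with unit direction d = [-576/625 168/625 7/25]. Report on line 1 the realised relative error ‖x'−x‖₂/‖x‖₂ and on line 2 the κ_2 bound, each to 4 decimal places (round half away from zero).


0.1827
0.4299

σ_max = 7, σ_min = 35/1784
κ = σ_max/σ_min = 7/(35/1784) = 356.8000
bound on ‖Δx‖/‖x‖: κ·ε = 356.8000·1/830 = 0.4299
solve Ax = b  →  x = [-0.7161 -0.3173 0.9245]
‖b‖₂ = 3.6056 and ‖x‖₂ = 1.2117
re-solving with b+δb shifts x by Δx of norm 0.2214
dividing the unrounded norms, ‖Δx‖/‖x‖ = 0.1827
realised/bound (from unrounded values) ≈ 0.4251


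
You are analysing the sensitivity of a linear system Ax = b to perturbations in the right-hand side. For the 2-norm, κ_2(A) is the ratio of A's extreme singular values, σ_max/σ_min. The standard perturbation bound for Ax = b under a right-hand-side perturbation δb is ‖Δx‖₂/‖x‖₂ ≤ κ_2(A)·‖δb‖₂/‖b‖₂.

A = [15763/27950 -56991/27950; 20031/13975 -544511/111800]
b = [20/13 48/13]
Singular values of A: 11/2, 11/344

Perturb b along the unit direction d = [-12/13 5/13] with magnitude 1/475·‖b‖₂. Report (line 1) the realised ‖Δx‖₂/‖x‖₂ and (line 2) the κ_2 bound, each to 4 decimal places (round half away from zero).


largest singular value 11/2, smallest 11/344
κ_2(A) = (11/2) / (11/344) = 172.0000
κ_2(A)·‖δb‖/‖b‖ = 0.3621
solve Ax = b  →  x = [0.2036 -0.6982]
‖b‖₂ = 4.0000 and ‖x‖₂ = 0.7273
δb = ε·‖b‖·d = [-0.0078 0.0032]; solving A·Δx = δb gives ‖Δx‖ = 0.2633
relative error = 0.3621
tightness: 0.3621 against a bound of 0.3621; the bound is attained (ratio 1)

0.3621
0.3621


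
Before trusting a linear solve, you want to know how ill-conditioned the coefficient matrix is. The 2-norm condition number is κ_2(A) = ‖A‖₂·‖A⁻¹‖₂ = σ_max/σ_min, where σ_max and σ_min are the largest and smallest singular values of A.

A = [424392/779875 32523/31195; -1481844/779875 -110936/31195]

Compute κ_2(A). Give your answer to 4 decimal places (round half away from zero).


M = AᵀA = [3801552336/973128025 1425538776/194625605; 1425538776/194625605 534581665/38925121]. tr(M)=59398249/3367225, det(M)=7056/3367225
char-poly roots: 441/25 and 16/134689
so κ_2 = √((441/25) / (16/134689)) = 385.3500

385.3500


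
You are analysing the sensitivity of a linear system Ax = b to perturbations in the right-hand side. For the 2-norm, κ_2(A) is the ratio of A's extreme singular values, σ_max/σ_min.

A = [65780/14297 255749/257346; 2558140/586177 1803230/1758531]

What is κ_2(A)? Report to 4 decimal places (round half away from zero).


110.9250

form AᵀA = [16430180000/408565369 33268273610/3677088321; 33268273610/3677088321 269927558641/132375179556] with trace 3327368161/78747876 and determinant 2856100/19686969
solving λ² − 3327368161/78747876·λ + 2856100/19686969 = 0 gives λ = 169/4, 67600/19686969
so κ_2 = √((169/4) / (67600/19686969)) = 110.9250


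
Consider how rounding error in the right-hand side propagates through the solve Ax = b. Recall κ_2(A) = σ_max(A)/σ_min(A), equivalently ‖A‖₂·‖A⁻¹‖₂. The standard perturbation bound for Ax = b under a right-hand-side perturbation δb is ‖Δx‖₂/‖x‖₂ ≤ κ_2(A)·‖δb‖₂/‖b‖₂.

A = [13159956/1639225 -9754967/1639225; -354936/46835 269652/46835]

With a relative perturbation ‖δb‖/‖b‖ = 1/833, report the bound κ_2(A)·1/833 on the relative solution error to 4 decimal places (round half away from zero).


0.2036

AᵀA = [389428546896/3195075625 -292055540172/3195075625; -292055540172/3195075625 219062815129/3195075625]; tr = 24339654481/127803025, det = 161188416/127803025
solving λ² − 24339654481/127803025·λ + 161188416/127803025 = 0 gives λ = 4761/25, 33856/5112121
κ = σ_max/σ_min = (69/5)/(184/2261) = 169.5750
perturbation bound = 169.5750·1/833 = 0.2036


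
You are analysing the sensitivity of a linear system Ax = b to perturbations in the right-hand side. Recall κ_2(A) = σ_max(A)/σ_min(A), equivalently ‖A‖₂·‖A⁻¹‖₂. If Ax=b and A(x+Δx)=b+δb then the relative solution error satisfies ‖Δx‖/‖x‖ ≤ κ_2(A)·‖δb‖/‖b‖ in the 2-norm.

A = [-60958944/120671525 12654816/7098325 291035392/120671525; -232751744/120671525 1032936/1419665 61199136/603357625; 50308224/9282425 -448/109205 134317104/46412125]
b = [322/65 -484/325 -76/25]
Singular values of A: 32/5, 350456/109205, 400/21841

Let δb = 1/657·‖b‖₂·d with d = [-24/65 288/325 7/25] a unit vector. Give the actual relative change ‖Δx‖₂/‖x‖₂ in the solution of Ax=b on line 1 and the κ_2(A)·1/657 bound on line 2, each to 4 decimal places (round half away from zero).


from the listed singular values, σ₁ = 32/5, σ_n = 400/21841
κ_2(A) = (32/5) / (400/21841) = 349.4560
κ_2(A)·‖δb‖/‖b‖ = 0.5319
solve Ax = b  →  x = [60.9237 175.4759 -114.8960]
2-norm of b is 6.0000; of x, 218.4138
re-solving with b+δb shifts x by Δx of norm 0.4987
dividing the unrounded norms, ‖Δx‖/‖x‖ = 0.0023
so the bound overstates the realised error by a factor of ≈ 232.9747 (computed from the unrounded values)

0.0023
0.5319


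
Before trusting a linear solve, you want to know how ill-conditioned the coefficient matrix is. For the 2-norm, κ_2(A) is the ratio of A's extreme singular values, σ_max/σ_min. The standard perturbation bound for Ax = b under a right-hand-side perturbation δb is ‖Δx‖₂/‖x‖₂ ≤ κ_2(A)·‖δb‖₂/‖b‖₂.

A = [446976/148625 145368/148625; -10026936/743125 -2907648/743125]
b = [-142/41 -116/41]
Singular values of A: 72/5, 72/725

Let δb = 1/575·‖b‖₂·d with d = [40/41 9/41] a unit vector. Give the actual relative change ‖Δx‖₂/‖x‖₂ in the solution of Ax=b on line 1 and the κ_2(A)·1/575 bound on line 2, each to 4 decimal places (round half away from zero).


0.0019
0.2522

from the listed singular values, σ₁ = 72/5, σ_n = 72/725
κ = σ_max/σ_min = (72/5)/(72/725) = 145.0000
perturbation bound = 145.0000·1/575 = 0.2522
solve Ax = b  →  x = [11.4111 -38.6278]
‖b‖₂ = 4.4721 and ‖x‖₂ = 40.2780
δb = ε·‖b‖·d = [0.0076 0.0017]; solving A·Δx = δb gives ‖Δx‖ = 0.0783
dividing the unrounded norms, ‖Δx‖/‖x‖ = 0.0019
tightness: 0.0019 against a bound of 0.2522 (unrounded ratio ≈ 0.0077)


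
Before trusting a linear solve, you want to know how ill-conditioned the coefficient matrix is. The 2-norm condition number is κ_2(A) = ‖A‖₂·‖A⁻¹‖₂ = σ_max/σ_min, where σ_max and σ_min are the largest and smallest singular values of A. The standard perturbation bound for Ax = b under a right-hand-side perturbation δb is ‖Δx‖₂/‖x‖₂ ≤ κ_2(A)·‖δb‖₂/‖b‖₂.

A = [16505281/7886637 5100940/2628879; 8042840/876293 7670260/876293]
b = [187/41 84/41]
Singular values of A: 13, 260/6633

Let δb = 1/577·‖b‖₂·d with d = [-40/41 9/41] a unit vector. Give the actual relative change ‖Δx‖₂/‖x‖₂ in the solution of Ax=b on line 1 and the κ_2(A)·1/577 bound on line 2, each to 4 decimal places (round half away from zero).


largest singular value 13, smallest 260/6633
κ = σ_max/σ_min = 13/(260/6633) = 331.6500
perturbation bound = 331.6500·1/577 = 0.5748
solve Ax = b  →  x = [70.5438 -73.7363]
‖b‖₂ = 5.0000 and ‖x‖₂ = 102.0464
re-solving with b+δb shifts x by Δx of norm 0.2211
relative error = 0.0022
so the bound overstates the realised error by a factor of ≈ 265.3207 (computed from the unrounded values)

0.0022
0.5748


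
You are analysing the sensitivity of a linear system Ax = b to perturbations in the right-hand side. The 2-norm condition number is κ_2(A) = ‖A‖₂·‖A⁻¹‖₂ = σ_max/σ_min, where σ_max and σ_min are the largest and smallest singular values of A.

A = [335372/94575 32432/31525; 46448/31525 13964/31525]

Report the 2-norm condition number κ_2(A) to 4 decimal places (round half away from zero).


form AᵀA = [156084176/10585125 15174656/3528375; 15174656/3528375 1475536/1176125] with trace 1354912/84681 and determinant 256/84681
solving λ² − 1354912/84681·λ + 256/84681 = 0 gives λ = 16, 16/84681
σ_max=√16=4, σ_min=√(16/84681)=(4/291) → κ = 291.0000

291.0000


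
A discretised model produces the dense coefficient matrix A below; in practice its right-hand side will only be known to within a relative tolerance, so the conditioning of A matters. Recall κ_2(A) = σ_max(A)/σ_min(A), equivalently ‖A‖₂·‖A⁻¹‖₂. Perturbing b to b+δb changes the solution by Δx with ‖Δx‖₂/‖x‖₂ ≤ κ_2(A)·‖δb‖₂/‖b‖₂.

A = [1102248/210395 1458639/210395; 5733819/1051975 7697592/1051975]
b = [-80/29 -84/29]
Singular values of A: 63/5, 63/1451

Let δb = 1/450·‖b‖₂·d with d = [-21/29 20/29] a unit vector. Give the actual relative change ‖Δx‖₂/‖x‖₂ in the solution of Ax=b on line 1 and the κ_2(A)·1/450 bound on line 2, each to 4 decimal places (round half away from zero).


largest singular value 63/5, smallest 63/1451
κ_2(A) = (63/5) / (63/1451) = 290.2000
perturbation bound = 290.2000·1/450 = 0.6449
solve Ax = b  →  x = [-0.1905 -0.2540]
‖b‖₂ = 4.0000 and ‖x‖₂ = 0.3175
with δb = [-0.0064 0.0061], A·Δx = δb → ‖Δx‖ = 0.2047
relative error = 0.6449
realised/bound = 1 exactly: the bound is attained for this b and d

0.6449
0.6449


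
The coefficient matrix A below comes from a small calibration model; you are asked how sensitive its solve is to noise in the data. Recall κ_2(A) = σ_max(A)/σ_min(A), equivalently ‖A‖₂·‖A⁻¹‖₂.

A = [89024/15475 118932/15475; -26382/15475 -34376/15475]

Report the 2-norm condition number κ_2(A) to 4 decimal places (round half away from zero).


M = AᵀA = [13794052/383161 18391536/383161; 18391536/383161 24522448/383161]. tr(M)=38316500/383161, det(M)=40000/383161
eigenvalues of AᵀA: λ = (tr ± √(tr²−4·det))/2 = 100, 400/383161
σ_max=√100=10, σ_min=√(400/383161)=(20/619) → κ = 309.5000

309.5000


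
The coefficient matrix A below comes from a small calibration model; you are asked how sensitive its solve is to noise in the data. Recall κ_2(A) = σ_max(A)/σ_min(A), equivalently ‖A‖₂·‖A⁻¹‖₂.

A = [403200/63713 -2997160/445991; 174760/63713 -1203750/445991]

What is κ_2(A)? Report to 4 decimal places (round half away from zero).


AᵀA = [1142670400/24019801 -8395398000/168138607; -8395398000/168138607 61727704900/1176970249]; tr = 139974500/1399489, det = 2560000/1399489
eigenvalues of AᵀA: λ = (tr ± √(tr²−4·det))/2 = 100, 25600/1399489
κ = σ_max/σ_min = 10/(160/1183) = 73.9375

73.9375


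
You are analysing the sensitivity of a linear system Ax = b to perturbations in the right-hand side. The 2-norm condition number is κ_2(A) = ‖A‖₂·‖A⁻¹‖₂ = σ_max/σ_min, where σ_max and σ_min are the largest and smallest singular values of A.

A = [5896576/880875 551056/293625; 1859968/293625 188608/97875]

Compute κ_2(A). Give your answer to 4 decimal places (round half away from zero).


M = AᵀA = [78364966912/922640625 7617820672/307546875; 7617820672/307546875 741759232/102515625]. tr(M)=27213056/295245, det(M)=4194304/4100625
solving λ² − 27213056/295245·λ + 4194304/4100625 = 0 gives λ = 2304/25, 16384/1476225
κ_2(A) = √(λ_max/λ_min) = √((2304/25) / (16384/1476225)) = 91.1250

91.1250


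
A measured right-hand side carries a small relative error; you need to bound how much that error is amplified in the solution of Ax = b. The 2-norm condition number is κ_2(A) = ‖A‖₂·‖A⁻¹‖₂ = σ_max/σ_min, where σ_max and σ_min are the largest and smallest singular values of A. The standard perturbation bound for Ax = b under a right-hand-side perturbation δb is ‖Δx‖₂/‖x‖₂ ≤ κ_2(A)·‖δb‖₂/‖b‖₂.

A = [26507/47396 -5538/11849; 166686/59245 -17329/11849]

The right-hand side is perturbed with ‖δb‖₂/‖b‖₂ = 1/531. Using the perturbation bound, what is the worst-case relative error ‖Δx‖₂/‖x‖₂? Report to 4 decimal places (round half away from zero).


0.0400

AᵀA = [274903681/33408400 -3654963/835210; -3654963/835210 196885/83521]; tr = 1223729/115600, det = 28561/115600
char-poly roots: 169/16 and 169/7225
so κ_2 = √((169/16) / (169/7225)) = 21.2500
κ_2(A)·‖δb‖/‖b‖ = 0.0400


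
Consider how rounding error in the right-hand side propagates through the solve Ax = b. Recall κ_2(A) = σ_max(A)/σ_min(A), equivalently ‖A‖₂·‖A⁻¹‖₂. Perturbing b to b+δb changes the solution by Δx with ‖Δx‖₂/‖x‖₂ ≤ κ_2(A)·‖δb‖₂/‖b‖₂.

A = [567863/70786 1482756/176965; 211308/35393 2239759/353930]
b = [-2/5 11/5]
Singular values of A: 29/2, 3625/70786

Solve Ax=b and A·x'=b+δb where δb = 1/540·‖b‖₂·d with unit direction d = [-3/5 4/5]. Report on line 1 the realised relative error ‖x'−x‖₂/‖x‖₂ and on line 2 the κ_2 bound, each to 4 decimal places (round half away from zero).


0.0021
0.5243

from the listed singular values, σ₁ = 29/2, σ_n = 3625/70786
κ_2(A) = (29/2) / (3625/70786) = 283.1440
perturbation bound = 283.1440·1/540 = 0.5243
solve Ax = b  →  x = [-28.2332 26.9840]
‖b‖₂ = 2.2361 and ‖x‖₂ = 39.0544
with δb = [-0.0025 0.0033], A·Δx = δb → ‖Δx‖ = 0.0809
relative error = 0.0021
so the bound overstates the realised error by a factor of ≈ 253.2521 (computed from the unrounded values)


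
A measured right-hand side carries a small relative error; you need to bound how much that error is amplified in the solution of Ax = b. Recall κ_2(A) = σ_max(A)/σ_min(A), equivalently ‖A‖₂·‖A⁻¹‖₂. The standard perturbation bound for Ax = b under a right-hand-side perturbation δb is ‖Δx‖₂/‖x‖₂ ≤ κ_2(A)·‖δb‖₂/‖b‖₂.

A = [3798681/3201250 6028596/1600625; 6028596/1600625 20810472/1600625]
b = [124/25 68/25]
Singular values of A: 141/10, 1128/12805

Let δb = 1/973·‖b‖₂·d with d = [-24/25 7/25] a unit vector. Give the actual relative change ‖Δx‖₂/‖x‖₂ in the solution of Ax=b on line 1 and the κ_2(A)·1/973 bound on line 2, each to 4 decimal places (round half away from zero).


σ_max = 141/10, σ_min = 1128/12805
κ_2(A) = (141/10) / (1128/12805) = 160.0625
worst-case relative error ≤ 160.0625 × 1/973 = 0.1645
solve Ax = b  →  x = [43.6709 -12.4418]
2-norm of b is 5.6569; of x, 45.4087
with δb = [-0.0056 0.0016], A·Δx = δb → ‖Δx‖ = 0.0660
dividing the unrounded norms, ‖Δx‖/‖x‖ = 0.0015
tightness: 0.0015 against a bound of 0.1645 (unrounded ratio ≈ 0.0088)

0.0015
0.1645


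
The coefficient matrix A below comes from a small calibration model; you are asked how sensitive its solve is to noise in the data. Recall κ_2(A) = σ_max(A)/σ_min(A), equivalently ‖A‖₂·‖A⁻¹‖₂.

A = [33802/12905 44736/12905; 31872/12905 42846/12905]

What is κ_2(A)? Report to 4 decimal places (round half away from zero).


267.0000

M = AᵀA = [2566468/198025 3421824/198025; 3421824/198025 4562532/198025]. tr(M)=285160/7921, det(M)=144/7921
eigenvalues of AᵀA: λ = (tr ± √(tr²−4·det))/2 = 36, 4/7921
κ_2(A) = √(λ_max/λ_min) = √(36 / (4/7921)) = 267.0000


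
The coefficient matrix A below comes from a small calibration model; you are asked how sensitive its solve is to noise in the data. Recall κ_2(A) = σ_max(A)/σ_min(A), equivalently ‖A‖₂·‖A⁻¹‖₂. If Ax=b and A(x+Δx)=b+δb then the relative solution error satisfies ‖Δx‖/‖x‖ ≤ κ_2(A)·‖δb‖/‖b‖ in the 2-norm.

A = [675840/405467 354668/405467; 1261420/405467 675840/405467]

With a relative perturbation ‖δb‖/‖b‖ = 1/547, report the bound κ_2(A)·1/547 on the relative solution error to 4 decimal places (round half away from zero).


0.5130

M = AᵀA = [7086298000/568870201 3779297280/568870201; 3779297280/568870201 2015740816/568870201]. tr(M)=31494944/1968409, det(M)=6400/1968409
λ_max, λ_min = (31494944/1968409 ± √991881106292736/3874633991281)/2 = 16, 400/1968409
κ = σ_max/σ_min = 4/(20/1403) = 280.6000
perturbation bound = 280.6000·1/547 = 0.5130


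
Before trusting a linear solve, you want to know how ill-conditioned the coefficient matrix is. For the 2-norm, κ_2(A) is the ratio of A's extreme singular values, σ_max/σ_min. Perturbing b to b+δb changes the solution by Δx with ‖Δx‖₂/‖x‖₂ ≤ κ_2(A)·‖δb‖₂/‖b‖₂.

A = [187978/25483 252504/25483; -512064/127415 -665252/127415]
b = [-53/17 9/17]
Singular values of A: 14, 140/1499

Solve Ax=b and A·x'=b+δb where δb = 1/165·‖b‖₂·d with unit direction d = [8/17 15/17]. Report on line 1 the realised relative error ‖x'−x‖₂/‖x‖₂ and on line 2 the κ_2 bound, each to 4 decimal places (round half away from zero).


from the listed singular values, σ₁ = 14, σ_n = 140/1499
κ = σ_max/σ_min = 14/(140/1499) = 149.9000
bound on ‖Δx‖/‖x‖: κ·ε = 149.9000·1/165 = 0.9085
solve Ax = b  →  x = [8.4371 -6.5957]
‖b‖₂ = 3.1623 and ‖x‖₂ = 10.7093
Δx = A⁻¹·δb where δb = 1/165·3.1623·d; ‖Δx‖ = 0.2052
relative error = 0.0192
so the bound overstates the realised error by a factor of ≈ 47.4120 (computed from the unrounded values)

0.0192
0.9085


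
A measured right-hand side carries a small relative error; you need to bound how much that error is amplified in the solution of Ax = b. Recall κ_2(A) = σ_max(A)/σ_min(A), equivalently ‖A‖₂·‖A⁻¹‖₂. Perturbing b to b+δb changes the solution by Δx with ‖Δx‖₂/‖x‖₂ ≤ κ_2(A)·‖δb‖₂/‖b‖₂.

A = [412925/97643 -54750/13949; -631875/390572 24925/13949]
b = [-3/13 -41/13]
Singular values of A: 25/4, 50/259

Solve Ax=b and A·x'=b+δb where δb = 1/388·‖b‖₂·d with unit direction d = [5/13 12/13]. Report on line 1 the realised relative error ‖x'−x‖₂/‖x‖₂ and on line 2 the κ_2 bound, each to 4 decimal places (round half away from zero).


largest singular value 25/4, smallest 50/259
κ = σ_max/σ_min = (25/4)/(50/259) = 32.3750
worst-case relative error ≤ 32.3750 × 1/388 = 0.0834
solve Ax = b  →  x = [-10.6014 -11.3634]
2-norm of b is 3.1623; of x, 15.5408
Δx = A⁻¹·δb where δb = 1/388·3.1623·d; ‖Δx‖ = 0.0422
dividing the unrounded norms, ‖Δx‖/‖x‖ = 0.0027
realised/bound (from unrounded values) ≈ 0.0326

0.0027
0.0834


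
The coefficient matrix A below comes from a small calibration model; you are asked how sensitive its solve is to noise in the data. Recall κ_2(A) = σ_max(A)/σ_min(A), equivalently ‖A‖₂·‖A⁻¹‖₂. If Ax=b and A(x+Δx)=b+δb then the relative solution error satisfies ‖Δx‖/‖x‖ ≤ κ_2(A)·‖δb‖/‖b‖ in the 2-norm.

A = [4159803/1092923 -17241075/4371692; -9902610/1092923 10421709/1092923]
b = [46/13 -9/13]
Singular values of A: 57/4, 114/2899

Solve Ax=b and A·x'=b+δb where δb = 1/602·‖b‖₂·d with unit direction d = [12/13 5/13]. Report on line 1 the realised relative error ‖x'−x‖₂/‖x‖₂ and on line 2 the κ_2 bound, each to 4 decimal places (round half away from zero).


0.0020
0.6020

largest singular value 57/4, smallest 114/2899
κ_2(A) = (57/4) / (114/2899) = 362.3750
perturbation bound = 362.3750·1/602 = 0.6020
solve Ax = b  →  x = [55.3409 52.5118]
2-norm of b is 3.6056; of x, 76.2896
with δb = [0.0055 0.0023], A·Δx = δb → ‖Δx‖ = 0.1523
dividing the unrounded norms, ‖Δx‖/‖x‖ = 0.0020
so the bound overstates the realised error by a factor of ≈ 301.5147 (computed from the unrounded values)


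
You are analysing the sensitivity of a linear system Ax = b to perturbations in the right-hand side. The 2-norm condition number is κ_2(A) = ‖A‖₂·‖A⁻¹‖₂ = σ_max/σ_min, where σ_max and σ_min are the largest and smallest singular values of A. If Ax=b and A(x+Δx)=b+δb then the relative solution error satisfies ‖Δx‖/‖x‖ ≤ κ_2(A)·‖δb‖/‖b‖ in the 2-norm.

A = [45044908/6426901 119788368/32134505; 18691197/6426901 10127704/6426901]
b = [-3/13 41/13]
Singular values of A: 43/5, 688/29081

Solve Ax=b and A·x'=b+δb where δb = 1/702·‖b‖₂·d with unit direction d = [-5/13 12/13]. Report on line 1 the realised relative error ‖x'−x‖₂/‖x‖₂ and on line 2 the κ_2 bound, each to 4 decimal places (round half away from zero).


0.0015
0.5178

σ_max = 43/5, σ_min = 688/29081
κ_2(A) = (43/5) / (688/29081) = 363.5125
worst-case relative error ≤ 363.5125 × 1/702 = 0.5178
solve Ax = b  →  x = [-59.5711 111.9430]
2-norm of b is 3.1623; of x, 126.8067
with δb = [-0.0017 0.0042], A·Δx = δb → ‖Δx‖ = 0.1904
realised ‖Δx‖/‖x‖ = 0.0015
so the bound overstates the realised error by a factor of ≈ 344.8584 (computed from the unrounded values)


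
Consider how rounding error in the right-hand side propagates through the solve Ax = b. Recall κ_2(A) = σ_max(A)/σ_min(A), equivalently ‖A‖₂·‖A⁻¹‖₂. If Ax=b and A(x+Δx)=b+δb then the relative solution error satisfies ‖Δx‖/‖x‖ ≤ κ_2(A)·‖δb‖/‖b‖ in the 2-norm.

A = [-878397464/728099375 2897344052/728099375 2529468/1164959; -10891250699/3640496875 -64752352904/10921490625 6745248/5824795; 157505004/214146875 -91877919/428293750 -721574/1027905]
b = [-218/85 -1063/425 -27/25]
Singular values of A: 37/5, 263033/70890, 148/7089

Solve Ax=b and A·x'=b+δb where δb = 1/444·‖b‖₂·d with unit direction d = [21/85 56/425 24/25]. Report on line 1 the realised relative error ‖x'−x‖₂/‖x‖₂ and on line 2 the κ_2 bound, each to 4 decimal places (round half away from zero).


0.0042
0.7983

σ_max = 37/5, σ_min = 148/7089
condition number: (37/5) ÷ (148/7089) = 354.4500
κ_2(A)·‖δb‖/‖b‖ = 0.7983
solve Ax = b  →  x = [-62.8245 18.4646 -69.9281]
2-norm of b is 3.7417; of x, 95.8008
Δx = A⁻¹·δb where δb = 1/444·3.7417·d; ‖Δx‖ = 0.4036
dividing the unrounded norms, ‖Δx‖/‖x‖ = 0.0042
tightness: 0.0042 against a bound of 0.7983 (unrounded ratio ≈ 0.0053)


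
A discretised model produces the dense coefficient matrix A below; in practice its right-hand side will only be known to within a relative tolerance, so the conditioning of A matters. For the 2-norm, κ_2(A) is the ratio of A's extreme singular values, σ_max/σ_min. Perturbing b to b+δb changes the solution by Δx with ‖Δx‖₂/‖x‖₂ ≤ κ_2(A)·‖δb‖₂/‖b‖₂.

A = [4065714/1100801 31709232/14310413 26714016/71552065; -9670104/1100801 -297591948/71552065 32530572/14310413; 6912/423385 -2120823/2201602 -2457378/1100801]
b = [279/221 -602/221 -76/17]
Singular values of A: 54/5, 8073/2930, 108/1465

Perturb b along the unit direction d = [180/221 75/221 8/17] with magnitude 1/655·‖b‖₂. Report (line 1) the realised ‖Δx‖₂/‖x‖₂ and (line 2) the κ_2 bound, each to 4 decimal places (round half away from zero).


σ_max = 54/5, σ_min = 108/1465
κ_2(A) = (54/5) / (108/1465) = 146.5000
perturbation bound = 146.5000·1/655 = 0.2237
solve Ax = b  →  x = [-12.5218 22.7756 -7.9171]
‖b‖ = 5.3852, ‖x‖ = 27.1699
re-solving with b+δb shifts x by Δx of norm 0.1115
relative error = 0.0041
realised/bound (from unrounded values) ≈ 0.0184

0.0041
0.2237


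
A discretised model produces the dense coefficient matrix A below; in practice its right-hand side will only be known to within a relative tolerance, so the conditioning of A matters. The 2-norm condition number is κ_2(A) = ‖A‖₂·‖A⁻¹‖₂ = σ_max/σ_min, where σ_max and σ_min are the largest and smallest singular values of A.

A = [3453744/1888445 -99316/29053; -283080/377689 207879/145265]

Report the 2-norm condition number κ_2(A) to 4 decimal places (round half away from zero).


form AᵀA = [82436122944/21101920225 -30912186648/4220384045; -30912186648/4220384045 289805375041/21101920225] with trace 257606573/14603405 and determinant 5531904/1825425625
char-poly roots: 441/25 and 12544/73017025
σ_max=√(441/25)=(21/5), σ_min=√(12544/73017025)=(112/8545) → κ = 320.4375

320.4375


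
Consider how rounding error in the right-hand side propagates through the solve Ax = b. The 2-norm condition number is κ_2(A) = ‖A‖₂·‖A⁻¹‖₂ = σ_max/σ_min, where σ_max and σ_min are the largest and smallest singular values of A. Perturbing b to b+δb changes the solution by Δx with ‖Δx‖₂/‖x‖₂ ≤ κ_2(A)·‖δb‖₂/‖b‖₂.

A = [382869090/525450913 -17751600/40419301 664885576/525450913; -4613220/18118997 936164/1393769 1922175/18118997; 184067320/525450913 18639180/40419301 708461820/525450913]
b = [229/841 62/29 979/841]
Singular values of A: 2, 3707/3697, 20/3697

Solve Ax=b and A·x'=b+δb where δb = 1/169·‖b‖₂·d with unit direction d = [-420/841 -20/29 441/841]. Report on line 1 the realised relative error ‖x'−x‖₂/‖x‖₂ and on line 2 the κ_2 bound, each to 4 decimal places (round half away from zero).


from the listed singular values, σ₁ = 2, σ_n = 20/3697
condition number: 2 ÷ (20/3697) = 369.7000
κ_2(A)·‖δb‖/‖b‖ = 2.1876
solve Ax = b  →  x = [156.9895 72.9373 -64.8706]
‖b‖ = 2.4495, ‖x‖ = 184.8614
δb = ε·‖b‖·d = [-0.0072 -0.0100 0.0076]; solving A·Δx = δb gives ‖Δx‖ = 2.6792
realised ‖Δx‖/‖x‖ = 0.0145
so the bound overstates the realised error by a factor of ≈ 150.9387 (computed from the unrounded values)

0.0145
2.1876


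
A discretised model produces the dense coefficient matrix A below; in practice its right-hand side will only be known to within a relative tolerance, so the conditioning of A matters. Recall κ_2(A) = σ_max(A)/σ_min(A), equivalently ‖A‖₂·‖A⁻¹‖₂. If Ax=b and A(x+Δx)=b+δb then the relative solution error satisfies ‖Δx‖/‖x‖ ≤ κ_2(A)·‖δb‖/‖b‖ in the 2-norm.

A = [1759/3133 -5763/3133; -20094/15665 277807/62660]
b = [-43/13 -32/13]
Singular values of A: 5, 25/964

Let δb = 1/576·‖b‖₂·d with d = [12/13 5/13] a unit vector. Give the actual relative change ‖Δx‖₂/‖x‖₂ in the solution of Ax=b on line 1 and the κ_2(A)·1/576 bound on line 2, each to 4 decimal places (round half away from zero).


σ_max = 5, σ_min = 25/964
κ = σ_max/σ_min = 5/(25/964) = 192.8000
worst-case relative error ≤ 192.8000 × 1/576 = 0.3347
solve Ax = b  →  x = [-148.0144 -43.3792]
2-norm of b is 4.1231; of x, 154.2401
with δb = [0.0066 0.0028], A·Δx = δb → ‖Δx‖ = 0.2760
dividing the unrounded norms, ‖Δx‖/‖x‖ = 0.0018
tightness: 0.0018 against a bound of 0.3347 (unrounded ratio ≈ 0.0053)

0.0018
0.3347


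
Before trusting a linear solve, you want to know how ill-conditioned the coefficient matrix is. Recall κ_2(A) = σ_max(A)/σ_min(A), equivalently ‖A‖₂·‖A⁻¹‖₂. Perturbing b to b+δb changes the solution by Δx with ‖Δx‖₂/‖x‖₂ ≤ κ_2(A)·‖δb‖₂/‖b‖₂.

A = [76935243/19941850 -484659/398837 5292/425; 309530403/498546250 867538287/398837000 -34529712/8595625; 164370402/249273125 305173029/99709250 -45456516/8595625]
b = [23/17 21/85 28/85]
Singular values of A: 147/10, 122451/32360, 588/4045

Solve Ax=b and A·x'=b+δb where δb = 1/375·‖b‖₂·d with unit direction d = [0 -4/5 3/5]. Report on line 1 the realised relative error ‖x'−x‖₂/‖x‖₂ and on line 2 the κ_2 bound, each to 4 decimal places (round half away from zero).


largest singular value 147/10, smallest 588/4045
κ = σ_max/σ_min = (147/10)/(588/4045) = 101.1250
bound on ‖Δx‖/‖x‖: κ·ε = 101.1250·1/375 = 0.2697
solve Ax = b  →  x = [0.1960 0.1782 0.0653]
‖b‖ = 1.4142, ‖x‖ = 0.2729
Δx = A⁻¹·δb where δb = 1/375·1.4142·d; ‖Δx‖ = 0.0259
realised ‖Δx‖/‖x‖ = 0.0951
so the bound overstates the realised error by a factor of ≈ 2.8365 (computed from the unrounded values)

0.0951
0.2697


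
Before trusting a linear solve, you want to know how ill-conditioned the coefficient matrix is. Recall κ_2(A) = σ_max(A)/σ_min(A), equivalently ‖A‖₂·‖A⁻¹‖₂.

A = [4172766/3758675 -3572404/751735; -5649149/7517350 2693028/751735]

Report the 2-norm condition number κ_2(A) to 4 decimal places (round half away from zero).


91.6750

form AᵀA = [4062431551489/2260422040900 -900538566642/113021102045; -900538566642/113021102045 800578805920/22604220409] with trace 50041827569/1344688900 and determinant 55383364/336172225
eigenvalues of AᵀA: λ = (tr ± √(tr²−4·det))/2 = 3721/100, 59536/13446889
so κ_2 = √((3721/100) / (59536/13446889)) = 91.6750


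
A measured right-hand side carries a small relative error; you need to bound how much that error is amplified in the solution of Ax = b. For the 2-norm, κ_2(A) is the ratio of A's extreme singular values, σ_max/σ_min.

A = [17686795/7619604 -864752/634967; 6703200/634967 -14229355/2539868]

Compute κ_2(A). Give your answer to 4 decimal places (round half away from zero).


109.3200

AᵀA = [4035192690025/34537992336 -44830655660/719541507; -44830655660/719541507 127566496169/3837554704]; tr = 8967631757/59754312, det = 3603000625/1912137984
λ_max, λ_min = (8967631757/59754312 ± √5024469217263725089/223161112662084)/2 = 2401/16, 1500625/119508624
κ_2(A) = √(λ_max/λ_min) = √((2401/16) / (1500625/119508624)) = 109.3200


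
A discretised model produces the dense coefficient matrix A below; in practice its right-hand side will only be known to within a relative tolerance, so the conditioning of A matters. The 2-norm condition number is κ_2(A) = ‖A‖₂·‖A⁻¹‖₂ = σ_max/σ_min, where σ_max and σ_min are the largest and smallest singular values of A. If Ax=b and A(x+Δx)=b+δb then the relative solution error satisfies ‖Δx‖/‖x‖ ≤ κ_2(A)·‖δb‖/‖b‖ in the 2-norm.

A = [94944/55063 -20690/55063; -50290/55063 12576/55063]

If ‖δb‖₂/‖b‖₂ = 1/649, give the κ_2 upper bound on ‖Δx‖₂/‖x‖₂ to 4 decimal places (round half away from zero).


0.1217

form AᵀA = [39942724/10491121 -8985600/10491121; -8985600/10491121 2028484/10491121] with trace 24968/6241 and determinant 16/6241
char-poly roots: 4 and 4/6241
κ = σ_max/σ_min = 2/(2/79) = 79.0000
κ_2(A)·‖δb‖/‖b‖ = 0.1217


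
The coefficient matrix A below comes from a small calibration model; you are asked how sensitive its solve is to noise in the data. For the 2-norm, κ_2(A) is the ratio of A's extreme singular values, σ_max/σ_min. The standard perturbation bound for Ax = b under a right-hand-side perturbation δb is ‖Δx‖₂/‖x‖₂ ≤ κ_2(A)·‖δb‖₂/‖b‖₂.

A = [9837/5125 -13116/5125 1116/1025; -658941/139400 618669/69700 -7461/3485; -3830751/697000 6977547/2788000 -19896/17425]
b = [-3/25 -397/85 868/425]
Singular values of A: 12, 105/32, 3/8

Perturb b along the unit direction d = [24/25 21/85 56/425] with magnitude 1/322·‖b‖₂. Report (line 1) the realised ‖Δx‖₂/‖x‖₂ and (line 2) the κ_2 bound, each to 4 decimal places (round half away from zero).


σ_max = 12, σ_min = 3/8
κ_2(A) = 12 / (3/8) = 32.0000
bound on ‖Δx‖/‖x‖: κ·ε = 32.0000·1/322 = 0.0994
solve Ax = b  →  x = [-0.4777 -1.3948 -2.5467]
2-norm of b is 5.0990; of x, 2.9427
re-solving with b+δb shifts x by Δx of norm 0.0422
realised ‖Δx‖/‖x‖ = 0.0143
realised/bound (from unrounded values) ≈ 0.1444

0.0143
0.0994


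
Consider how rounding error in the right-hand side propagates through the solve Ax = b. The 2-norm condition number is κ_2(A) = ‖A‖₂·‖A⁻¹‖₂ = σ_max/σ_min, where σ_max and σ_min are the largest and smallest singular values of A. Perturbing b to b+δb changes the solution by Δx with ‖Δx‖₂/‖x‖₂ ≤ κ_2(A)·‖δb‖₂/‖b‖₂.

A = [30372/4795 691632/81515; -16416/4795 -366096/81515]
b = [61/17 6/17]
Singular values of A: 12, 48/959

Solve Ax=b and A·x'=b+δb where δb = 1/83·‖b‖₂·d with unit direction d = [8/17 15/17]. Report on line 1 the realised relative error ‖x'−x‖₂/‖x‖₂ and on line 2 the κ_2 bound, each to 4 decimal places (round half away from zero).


0.0217
2.8886

from the listed singular values, σ₁ = 12, σ_n = 48/959
κ_2(A) = 12 / (48/959) = 239.7500
perturbation bound = 239.7500·1/83 = 2.8886
solve Ax = b  →  x = [-31.8167 24.1750]
2-norm of b is 3.6056; of x, 39.9591
with δb = [0.0204 0.0383], A·Δx = δb → ‖Δx‖ = 0.8679
relative error = 0.0217
so the bound overstates the realised error by a factor of ≈ 132.9920 (computed from the unrounded values)


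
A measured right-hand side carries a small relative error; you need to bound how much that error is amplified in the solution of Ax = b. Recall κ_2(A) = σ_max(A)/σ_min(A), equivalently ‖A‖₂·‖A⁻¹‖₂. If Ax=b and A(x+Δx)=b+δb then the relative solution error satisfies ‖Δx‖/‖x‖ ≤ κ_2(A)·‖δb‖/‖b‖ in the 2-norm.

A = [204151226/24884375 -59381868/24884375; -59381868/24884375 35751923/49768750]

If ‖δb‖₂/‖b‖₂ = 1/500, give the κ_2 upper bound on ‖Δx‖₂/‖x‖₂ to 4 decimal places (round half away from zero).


0.7963

M = AᵀA = [72326286919156/990771390625 -21095022624858/990771390625; -21095022624858/990771390625 24612839979001/3963085562500]. tr(M)=502268780249/6340936900, det(M)=62742241/1585234225
char-poly roots: 7921/100 and 31684/63409369
κ = σ_max/σ_min = (89/10)/(178/7963) = 398.1500
worst-case relative error ≤ 398.1500 × 1/500 = 0.7963


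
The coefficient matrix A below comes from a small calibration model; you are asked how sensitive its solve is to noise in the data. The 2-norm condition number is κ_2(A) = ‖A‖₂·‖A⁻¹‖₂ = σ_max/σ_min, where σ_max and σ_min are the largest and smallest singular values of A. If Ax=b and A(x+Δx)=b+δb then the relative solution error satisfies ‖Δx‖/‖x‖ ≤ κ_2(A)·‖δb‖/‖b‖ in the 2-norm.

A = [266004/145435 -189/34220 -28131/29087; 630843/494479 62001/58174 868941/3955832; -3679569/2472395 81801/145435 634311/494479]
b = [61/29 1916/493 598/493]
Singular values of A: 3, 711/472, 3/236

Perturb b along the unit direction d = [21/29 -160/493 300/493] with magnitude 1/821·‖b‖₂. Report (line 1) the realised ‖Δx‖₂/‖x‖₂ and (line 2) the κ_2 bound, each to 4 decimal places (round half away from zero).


σ_max = 3, σ_min = 3/236
condition number: 3 ÷ (3/236) = 236.0000
worst-case relative error ≤ 236.0000 × 1/821 = 0.2875
solve Ax = b  →  x = [30.9537 -45.0757 56.6215]
2-norm of b is 4.5826; of x, 78.7143
δb = ε·‖b‖·d = [0.0040 -0.0018 0.0034]; solving A·Δx = δb gives ‖Δx‖ = 0.4391
realised ‖Δx‖/‖x‖ = 0.0056
realised/bound (from unrounded values) ≈ 0.0194

0.0056
0.2875


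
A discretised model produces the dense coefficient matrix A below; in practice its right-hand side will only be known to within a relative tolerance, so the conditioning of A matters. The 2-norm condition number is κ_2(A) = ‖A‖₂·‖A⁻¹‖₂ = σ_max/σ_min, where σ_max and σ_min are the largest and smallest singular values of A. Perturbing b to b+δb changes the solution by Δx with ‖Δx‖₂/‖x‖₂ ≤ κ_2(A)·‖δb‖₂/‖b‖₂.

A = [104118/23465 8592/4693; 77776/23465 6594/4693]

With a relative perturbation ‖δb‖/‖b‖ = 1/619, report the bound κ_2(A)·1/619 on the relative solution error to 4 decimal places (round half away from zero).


0.3499

form AᵀA = [675586564/22024249 281487360/22024249; 281487360/22024249 117303300/22024249] with trace 4691656/130321 and determinant 3600/130321
λ_max, λ_min = (4691656/130321 ± √22009759399936/16983563041)/2 = 36, 100/130321
σ_max=√36=6, σ_min=√(100/130321)=(10/361) → κ = 216.6000
perturbation bound = 216.6000·1/619 = 0.3499


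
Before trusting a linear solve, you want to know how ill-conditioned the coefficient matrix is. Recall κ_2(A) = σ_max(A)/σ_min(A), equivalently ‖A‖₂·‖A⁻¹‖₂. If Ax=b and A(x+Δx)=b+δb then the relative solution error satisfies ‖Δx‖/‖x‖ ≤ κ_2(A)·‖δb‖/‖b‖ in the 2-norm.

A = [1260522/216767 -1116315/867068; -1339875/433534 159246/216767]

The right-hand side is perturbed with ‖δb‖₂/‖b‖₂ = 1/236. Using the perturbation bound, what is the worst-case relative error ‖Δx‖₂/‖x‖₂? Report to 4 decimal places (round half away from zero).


0.6589

M = AᵀA = [28203902649/650352004 -3172801185/325176002; -3172801185/325176002 5715943929/2601408016]. tr(M)=70512525/1547536, det(M)=531441/6190144
eigenvalues of AᵀA: λ = (tr ± √(tr²−4·det))/2 = 729/16, 729/386884
κ_2(A) = √(λ_max/λ_min) = √((729/16) / (729/386884)) = 155.5000
perturbation bound = 155.5000·1/236 = 0.6589


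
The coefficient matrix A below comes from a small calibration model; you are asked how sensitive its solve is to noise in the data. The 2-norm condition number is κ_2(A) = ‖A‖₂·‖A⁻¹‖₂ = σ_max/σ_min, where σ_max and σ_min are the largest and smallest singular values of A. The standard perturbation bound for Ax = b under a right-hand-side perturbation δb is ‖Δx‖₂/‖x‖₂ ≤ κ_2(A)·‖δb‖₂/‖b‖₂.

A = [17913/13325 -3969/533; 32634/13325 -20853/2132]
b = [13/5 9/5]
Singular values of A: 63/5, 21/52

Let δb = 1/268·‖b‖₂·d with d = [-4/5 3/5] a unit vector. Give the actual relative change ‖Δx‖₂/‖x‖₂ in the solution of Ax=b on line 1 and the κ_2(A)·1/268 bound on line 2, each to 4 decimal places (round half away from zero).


0.0117
0.1164

σ_max = 63/5, σ_min = 21/52
κ_2(A) = (63/5) / (21/52) = 31.2000
κ_2(A)·‖δb‖/‖b‖ = 0.1164
solve Ax = b  →  x = [-2.3635 -0.7758]
‖b‖ = 3.1623, ‖x‖ = 2.4876
Δx = A⁻¹·δb where δb = 1/268·3.1623·d; ‖Δx‖ = 0.0292
realised ‖Δx‖/‖x‖ = 0.0117
tightness: 0.0117 against a bound of 0.1164 (unrounded ratio ≈ 0.1009)


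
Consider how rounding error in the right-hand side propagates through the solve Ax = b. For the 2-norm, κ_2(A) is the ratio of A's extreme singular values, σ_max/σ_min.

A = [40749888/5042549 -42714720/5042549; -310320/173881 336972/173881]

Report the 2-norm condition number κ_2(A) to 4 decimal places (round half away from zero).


265.0625

M = AᵀA = [1036014522624/15126294121 -1087782696000/15126294121; -1087782696000/15126294121 1142202833424/15126294121]. tr(M)=2590032528/17986081, det(M)=5308416/17986081
solving λ² − 2590032528/17986081·λ + 5308416/17986081 = 0 gives λ = 144, 36864/17986081
σ_max=√144=12, σ_min=√(36864/17986081)=(192/4241) → κ = 265.0625


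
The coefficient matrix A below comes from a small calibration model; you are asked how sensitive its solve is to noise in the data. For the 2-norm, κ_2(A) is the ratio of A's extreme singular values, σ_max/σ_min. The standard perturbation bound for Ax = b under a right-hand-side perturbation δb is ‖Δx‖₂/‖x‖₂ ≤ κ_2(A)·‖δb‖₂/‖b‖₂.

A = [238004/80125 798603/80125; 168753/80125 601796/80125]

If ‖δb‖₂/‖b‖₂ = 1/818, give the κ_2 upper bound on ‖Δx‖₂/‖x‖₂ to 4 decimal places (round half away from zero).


0.1567

M = AᵀA = [3404939161/256800625 11665023552/256800625; 11665023552/256800625 39997007089/256800625]. tr(M)=69443114/410881, det(M)=714025/410881
char-poly roots: 169 and 4225/410881
κ_2(A) = √(λ_max/λ_min) = √(169 / (4225/410881)) = 128.2000
worst-case relative error ≤ 128.2000 × 1/818 = 0.1567


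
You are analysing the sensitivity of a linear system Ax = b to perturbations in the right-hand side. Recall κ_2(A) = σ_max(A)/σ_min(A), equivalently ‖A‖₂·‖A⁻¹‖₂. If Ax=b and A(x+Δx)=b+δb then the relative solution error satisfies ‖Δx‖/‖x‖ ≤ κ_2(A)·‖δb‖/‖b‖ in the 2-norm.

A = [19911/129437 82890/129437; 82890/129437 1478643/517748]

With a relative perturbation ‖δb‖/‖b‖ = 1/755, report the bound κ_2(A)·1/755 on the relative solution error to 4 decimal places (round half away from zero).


form AᵀA = [4323141/9966649 38419515/19933298; 38419515/19933298 1366042329/159466384] with trace 853785/94864 and determinant 81/94864
char-poly roots: 9 and 9/94864
κ = σ_max/σ_min = 3/(3/308) = 308.0000
κ_2(A)·‖δb‖/‖b‖ = 0.4079

0.4079
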